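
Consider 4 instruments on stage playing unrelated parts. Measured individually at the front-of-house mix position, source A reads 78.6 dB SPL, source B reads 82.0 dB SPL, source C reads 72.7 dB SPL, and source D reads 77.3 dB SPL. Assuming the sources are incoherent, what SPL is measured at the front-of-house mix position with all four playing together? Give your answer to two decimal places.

84.82 dB SPL

Incoherent sources sum as intensities:
L_total = 10·log₁₀(10^(78.6/10) + 10^(82.0/10) + 10^(72.7/10) + 10^(77.3/10)) = 10·log₁₀(303300000) = 84.82 dB SPL.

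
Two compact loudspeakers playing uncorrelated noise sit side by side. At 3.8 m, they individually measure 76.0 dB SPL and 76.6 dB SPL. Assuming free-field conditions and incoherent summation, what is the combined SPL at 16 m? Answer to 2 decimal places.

Combined at 3.8 m: 10·log₁₀(10^(76.0/10)+10^(76.6/10)) = 79.321 dB SPL.
Then apply −20·log₁₀(16/3.8) = -12.487 dB → 66.83 dB SPL.

66.83 dB SPL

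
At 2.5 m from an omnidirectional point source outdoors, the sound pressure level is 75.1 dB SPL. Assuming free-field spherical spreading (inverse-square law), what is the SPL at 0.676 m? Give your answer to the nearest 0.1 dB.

86.5 dB SPL

For a point source in a free field, ΔL = −20·log₁₀(d₂/d₁).
ΔL = −20·log₁₀(0.676/2.5) = 11.36 dB, so L₂ = 75.1 + (11.36) = 86.5 dB SPL.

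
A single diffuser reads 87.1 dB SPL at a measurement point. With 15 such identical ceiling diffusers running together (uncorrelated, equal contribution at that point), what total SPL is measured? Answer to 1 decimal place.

15 equal incoherent sources raise the level by 10·log₁₀(15) = 11.76 dB.
L_total = 87.1 + 11.76 = 98.9 dB SPL.

98.9 dB SPL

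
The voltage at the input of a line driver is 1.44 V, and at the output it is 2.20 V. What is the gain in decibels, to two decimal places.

3.68 dB

Voltage is an amplitude quantity, so gain = 20·log₁₀(V_out/V_in).
20·log₁₀(2.20/1.44) = 20·log₁₀(1.528) = 3.68 dB.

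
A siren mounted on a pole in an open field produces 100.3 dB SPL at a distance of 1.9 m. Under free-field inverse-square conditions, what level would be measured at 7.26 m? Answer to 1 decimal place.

88.7 dB SPL

Inverse-square spreading gives ΔL = −20·log₁₀(d₂/d₁).
ΔL = −20·log₁₀(7.26/1.9) = -11.64 dB, so L₂ = 100.3 + (-11.64) = 88.7 dB SPL.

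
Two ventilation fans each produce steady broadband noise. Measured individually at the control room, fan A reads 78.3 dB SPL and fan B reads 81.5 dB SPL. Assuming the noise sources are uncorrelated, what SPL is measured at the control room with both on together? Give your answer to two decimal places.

Uncorrelated sources add in intensity (power), not in dB.
L_total = 10·log₁₀(10^(78.3/10) + 10^(81.5/10)) = 10·log₁₀(208900000) = 83.20 dB SPL.

83.20 dB SPL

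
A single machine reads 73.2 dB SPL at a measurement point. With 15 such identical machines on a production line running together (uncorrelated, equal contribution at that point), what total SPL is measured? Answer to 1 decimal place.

15 equal incoherent sources raise the level by 10·log₁₀(15) = 11.76 dB.
L_total = 73.2 + 11.76 = 85.0 dB SPL.

85.0 dB SPL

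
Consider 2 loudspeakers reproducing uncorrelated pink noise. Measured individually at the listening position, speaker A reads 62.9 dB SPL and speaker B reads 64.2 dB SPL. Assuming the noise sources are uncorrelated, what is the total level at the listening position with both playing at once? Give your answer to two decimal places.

66.61 dB SPL

Uncorrelated sources add in intensity (power), not in dB.
L_total = 10·log₁₀(10^(62.9/10) + 10^(64.2/10)) = 10·log₁₀(4580000) = 66.61 dB SPL.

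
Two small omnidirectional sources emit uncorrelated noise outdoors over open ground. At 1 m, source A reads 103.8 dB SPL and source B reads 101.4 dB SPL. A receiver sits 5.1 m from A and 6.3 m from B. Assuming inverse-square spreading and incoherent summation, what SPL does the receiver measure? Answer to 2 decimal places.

91.04 dB SPL

At the listener: L_A = 103.8 − 20·log₁₀(5.1) = 89.649 dB; L_B = 101.4 − 20·log₁₀(6.3) = 85.413 dB.
Combined: 10·log₁₀(10^(89.649/10)+10^(85.413/10)) = 91.04 dB SPL.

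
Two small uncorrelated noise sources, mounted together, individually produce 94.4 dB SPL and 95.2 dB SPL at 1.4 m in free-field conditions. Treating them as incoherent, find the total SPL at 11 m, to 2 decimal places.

Combined at 1.4 m: 10·log₁₀(10^(94.4/10)+10^(95.2/10)) = 97.829 dB SPL.
Then apply −20·log₁₀(11/1.4) = -17.905 dB → 79.92 dB SPL.

79.92 dB SPL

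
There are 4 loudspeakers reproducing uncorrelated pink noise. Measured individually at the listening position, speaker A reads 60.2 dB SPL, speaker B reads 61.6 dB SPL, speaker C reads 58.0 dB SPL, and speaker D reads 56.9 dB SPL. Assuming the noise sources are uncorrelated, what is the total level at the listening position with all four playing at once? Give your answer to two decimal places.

65.58 dB SPL

Add the sources as powers (linear), then convert back to dB:
L_total = 10·log₁₀(10^(60.2/10) + 10^(61.6/10) + 10^(58.0/10) + 10^(56.9/10)) = 10·log₁₀(3613000) = 65.58 dB SPL.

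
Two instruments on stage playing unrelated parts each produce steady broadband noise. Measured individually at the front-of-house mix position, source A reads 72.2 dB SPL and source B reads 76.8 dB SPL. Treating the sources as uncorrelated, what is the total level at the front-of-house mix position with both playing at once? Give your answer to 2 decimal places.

Uncorrelated sources add in intensity (power), not in dB.
L_total = 10·log₁₀(10^(72.2/10) + 10^(76.8/10)) = 10·log₁₀(64460000) = 78.09 dB SPL.

78.09 dB SPL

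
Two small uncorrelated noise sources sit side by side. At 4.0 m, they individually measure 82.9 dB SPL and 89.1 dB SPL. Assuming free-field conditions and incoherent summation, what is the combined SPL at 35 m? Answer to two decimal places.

71.19 dB SPL

Combined at 4.0 m: 10·log₁₀(10^(82.9/10)+10^(89.1/10)) = 90.034 dB SPL.
Then apply −20·log₁₀(35/4.0) = -18.840 dB → 71.19 dB SPL.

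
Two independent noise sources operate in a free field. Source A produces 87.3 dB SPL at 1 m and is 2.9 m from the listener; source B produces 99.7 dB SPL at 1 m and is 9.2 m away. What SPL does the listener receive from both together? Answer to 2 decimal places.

82.41 dB SPL

At the listener: L_A = 87.3 − 20·log₁₀(2.9) = 78.052 dB; L_B = 99.7 − 20·log₁₀(9.2) = 80.424 dB.
Combined: 10·log₁₀(10^(78.052/10)+10^(80.424/10)) = 82.41 dB SPL.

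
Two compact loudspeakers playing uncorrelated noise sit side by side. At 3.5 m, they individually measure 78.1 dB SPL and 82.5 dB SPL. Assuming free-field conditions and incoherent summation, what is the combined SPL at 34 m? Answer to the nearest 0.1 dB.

64.1 dB SPL

Combined at 3.5 m: 10·log₁₀(10^(78.1/10)+10^(82.5/10)) = 83.85 dB SPL.
Then apply −20·log₁₀(34/3.5) = -19.75 dB → 64.1 dB SPL.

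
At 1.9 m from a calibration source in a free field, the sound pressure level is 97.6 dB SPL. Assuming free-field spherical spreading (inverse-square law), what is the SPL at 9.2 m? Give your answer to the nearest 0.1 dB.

Inverse-square spreading gives ΔL = −20·log₁₀(d₂/d₁).
ΔL = −20·log₁₀(9.2/1.9) = -13.70 dB, so L₂ = 97.6 + (-13.70) = 83.9 dB SPL.

83.9 dB SPL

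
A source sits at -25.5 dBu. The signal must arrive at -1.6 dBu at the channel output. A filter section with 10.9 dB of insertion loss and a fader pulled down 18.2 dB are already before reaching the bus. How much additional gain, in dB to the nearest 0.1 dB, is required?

The required make-up gain is the shortfall in the dB sum.
G = -1.6 − (-25.5) + 10.9 + 18.2 = 53.0 dB.

53.0 dB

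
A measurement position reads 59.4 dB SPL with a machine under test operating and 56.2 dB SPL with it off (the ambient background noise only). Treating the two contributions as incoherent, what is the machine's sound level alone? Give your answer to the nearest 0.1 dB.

56.6 dB SPL

Background correction is a power subtraction:
L_src = 10·log₁₀(10^(59.4/10) − 10^(56.2/10)) = 10·log₁₀(454100) = 56.6 dB SPL.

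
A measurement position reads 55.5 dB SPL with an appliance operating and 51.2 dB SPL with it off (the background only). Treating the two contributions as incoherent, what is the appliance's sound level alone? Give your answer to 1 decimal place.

53.5 dB SPL

Remove the background by subtracting linear intensities:
L_src = 10·log₁₀(10^(55.5/10) − 10^(51.2/10)) = 10·log₁₀(223000) = 53.5 dB SPL.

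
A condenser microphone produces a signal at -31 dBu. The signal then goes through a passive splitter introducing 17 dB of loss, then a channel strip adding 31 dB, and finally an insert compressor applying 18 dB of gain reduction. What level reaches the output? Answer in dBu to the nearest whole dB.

In dB, series stages simply add:
-31 − 17 + 31 − 18 = -35 dBu.

-35 dBu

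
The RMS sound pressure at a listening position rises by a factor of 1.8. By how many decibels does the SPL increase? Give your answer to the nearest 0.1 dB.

Sound pressure is an amplitude quantity: ΔL = 20·log₁₀(p₂/p₁).
20·log₁₀(1.8) = 5.1 dB.

5.1 dB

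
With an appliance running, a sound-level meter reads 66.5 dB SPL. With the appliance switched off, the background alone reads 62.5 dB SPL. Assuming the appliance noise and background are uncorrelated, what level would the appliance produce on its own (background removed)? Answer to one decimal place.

64.3 dB SPL

Subtract intensities: L_src = 10·log₁₀(10^(L_total/10) − 10^(L_bg/10)).
L_src = 10·log₁₀(10^(66.5/10) − 10^(62.5/10)) = 10·log₁₀(2689000) = 64.3 dB SPL.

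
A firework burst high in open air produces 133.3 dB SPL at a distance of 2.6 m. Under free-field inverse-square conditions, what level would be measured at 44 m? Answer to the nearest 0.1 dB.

Inverse-square spreading gives ΔL = −20·log₁₀(d₂/d₁).
ΔL = −20·log₁₀(44/2.6) = -24.57 dB, so L₂ = 133.3 + (-24.57) = 108.7 dB SPL.

108.7 dB SPL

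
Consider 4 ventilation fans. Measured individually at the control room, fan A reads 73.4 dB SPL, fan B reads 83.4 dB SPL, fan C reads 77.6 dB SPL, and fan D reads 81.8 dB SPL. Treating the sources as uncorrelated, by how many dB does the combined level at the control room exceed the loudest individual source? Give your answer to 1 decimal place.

Incoherent sources sum as intensities:
L_total = 10·log₁₀(10^(73.4/10) + 10^(83.4/10) + 10^(77.6/10) + 10^(81.8/10)) = 86.53 dB SPL.
Excess over the loudest (83.4 dB): 86.53 − 83.4 = 3.1 dB.

3.1 dB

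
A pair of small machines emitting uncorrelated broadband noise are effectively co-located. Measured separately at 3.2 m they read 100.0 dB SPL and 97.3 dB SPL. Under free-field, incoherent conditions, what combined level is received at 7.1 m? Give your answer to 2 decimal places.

Combined at 3.2 m: 10·log₁₀(10^(100.0/10)+10^(97.3/10)) = 101.867 dB SPL.
Then apply −20·log₁₀(7.1/3.2) = -6.922 dB → 94.94 dB SPL.

94.94 dB SPL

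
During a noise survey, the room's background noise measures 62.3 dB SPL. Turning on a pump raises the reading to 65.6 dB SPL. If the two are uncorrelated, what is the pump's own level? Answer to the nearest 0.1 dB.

62.9 dB SPL

Subtract intensities: L_src = 10·log₁₀(10^(L_total/10) − 10^(L_bg/10)).
L_src = 10·log₁₀(10^(65.6/10) − 10^(62.3/10)) = 10·log₁₀(1933000) = 62.9 dB SPL.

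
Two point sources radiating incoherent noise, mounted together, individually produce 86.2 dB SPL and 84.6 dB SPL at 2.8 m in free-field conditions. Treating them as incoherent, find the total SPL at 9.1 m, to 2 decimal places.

78.25 dB SPL

Combined at 2.8 m: 10·log₁₀(10^(86.2/10)+10^(84.6/10)) = 88.484 dB SPL.
Then apply −20·log₁₀(9.1/2.8) = -10.238 dB → 78.25 dB SPL.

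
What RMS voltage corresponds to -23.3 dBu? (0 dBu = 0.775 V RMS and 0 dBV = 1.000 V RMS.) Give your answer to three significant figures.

V = 0.775 V × 10^(-23.3/20).
= 0.775 × 0.06839 = 0.0530 V.

0.0530 V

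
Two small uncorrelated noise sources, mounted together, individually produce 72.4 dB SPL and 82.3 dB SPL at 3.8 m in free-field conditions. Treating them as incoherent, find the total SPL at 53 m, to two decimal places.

Combined at 3.8 m: 10·log₁₀(10^(72.4/10)+10^(82.3/10)) = 82.723 dB SPL.
Then apply −20·log₁₀(53/3.8) = -22.890 dB → 59.83 dB SPL.

59.83 dB SPL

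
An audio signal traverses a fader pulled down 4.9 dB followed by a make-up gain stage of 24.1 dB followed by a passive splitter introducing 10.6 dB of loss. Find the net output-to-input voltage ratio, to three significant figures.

2.69

Net gain = (−4.9) + 24.1 + (−10.6) = 8.6 dB.
Voltage ratio = 10^(8.6/20) = 2.69.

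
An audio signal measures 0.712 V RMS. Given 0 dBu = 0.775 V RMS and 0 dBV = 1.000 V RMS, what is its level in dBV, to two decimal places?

-2.95 dBV

dBV = 20·log₁₀(V / 1.000 V).
20·log₁₀(0.712/1.000) = -2.95 dBV.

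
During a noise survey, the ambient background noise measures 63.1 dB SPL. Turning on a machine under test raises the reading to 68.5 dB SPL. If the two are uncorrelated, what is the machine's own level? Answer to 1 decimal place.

Subtract intensities: L_src = 10·log₁₀(10^(L_total/10) − 10^(L_bg/10)).
L_src = 10·log₁₀(10^(68.5/10) − 10^(63.1/10)) = 10·log₁₀(5038000) = 67.0 dB SPL.

67.0 dB SPL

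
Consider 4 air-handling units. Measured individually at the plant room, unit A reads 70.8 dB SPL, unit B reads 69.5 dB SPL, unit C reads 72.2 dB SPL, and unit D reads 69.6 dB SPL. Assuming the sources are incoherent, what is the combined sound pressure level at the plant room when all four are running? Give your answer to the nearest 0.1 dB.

76.7 dB SPL

Uncorrelated sources add in intensity (power), not in dB.
L_total = 10·log₁₀(10^(70.8/10) + 10^(69.5/10) + 10^(72.2/10) + 10^(69.6/10)) = 10·log₁₀(46650000) = 76.7 dB SPL.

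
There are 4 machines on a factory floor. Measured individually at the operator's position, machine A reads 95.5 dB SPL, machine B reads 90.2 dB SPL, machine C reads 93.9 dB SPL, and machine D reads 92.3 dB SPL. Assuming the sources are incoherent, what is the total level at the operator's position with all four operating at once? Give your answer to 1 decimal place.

Uncorrelated sources add in intensity (power), not in dB.
L_total = 10·log₁₀(10^(95.5/10) + 10^(90.2/10) + 10^(93.9/10) + 10^(92.3/10)) = 10·log₁₀(8748000000) = 99.4 dB SPL.

99.4 dB SPL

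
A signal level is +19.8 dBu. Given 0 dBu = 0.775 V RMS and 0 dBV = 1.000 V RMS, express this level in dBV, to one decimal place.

The offset between the scales is 20·log₁₀(0.775/1.000) = −2.214 dB.
So dBV = +19.8 − 2.214 = +17.6 dBV.

+17.6 dBV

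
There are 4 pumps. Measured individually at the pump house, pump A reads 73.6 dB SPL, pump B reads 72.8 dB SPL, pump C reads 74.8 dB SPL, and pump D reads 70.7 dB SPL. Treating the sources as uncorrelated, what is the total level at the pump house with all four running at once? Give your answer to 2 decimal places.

79.24 dB SPL

Add the sources as powers (linear), then convert back to dB:
L_total = 10·log₁₀(10^(73.6/10) + 10^(72.8/10) + 10^(74.8/10) + 10^(70.7/10)) = 10·log₁₀(83910000) = 79.24 dB SPL.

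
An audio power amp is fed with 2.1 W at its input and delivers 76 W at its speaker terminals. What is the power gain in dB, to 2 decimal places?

For a power ratio, dB = 10·log₁₀(P₂/P₁).
10·log₁₀(76/2.1) = 10·log₁₀(36.19) = 15.59 dB.

15.59 dB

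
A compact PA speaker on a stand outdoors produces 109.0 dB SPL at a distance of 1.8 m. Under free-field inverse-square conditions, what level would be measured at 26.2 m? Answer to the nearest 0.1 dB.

85.7 dB SPL

For a point source in a free field, ΔL = −20·log₁₀(d₂/d₁).
ΔL = −20·log₁₀(26.2/1.8) = -23.26 dB, so L₂ = 109.0 + (-23.26) = 85.7 dB SPL.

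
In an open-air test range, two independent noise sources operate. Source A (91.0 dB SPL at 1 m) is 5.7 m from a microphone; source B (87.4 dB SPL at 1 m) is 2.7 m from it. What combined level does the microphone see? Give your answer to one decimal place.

80.6 dB SPL

At the listener: L_A = 91.0 − 20·log₁₀(5.7) = 75.88 dB; L_B = 87.4 − 20·log₁₀(2.7) = 78.77 dB.
Combined: 10·log₁₀(10^(75.88/10)+10^(78.77/10)) = 80.6 dB SPL.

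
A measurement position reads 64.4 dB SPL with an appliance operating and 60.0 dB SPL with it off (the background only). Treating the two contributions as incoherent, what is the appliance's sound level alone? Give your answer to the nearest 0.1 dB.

Background correction is a power subtraction:
L_src = 10·log₁₀(10^(64.4/10) − 10^(60.0/10)) = 10·log₁₀(1754000) = 62.4 dB SPL.

62.4 dB SPL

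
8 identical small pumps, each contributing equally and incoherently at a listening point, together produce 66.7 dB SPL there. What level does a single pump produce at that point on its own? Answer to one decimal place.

8 equal incoherent sources add 10·log₁₀(8) = 9.03 dB over one source.
L_one = 66.7 − 9.03 = 57.7 dB SPL.

57.7 dB SPL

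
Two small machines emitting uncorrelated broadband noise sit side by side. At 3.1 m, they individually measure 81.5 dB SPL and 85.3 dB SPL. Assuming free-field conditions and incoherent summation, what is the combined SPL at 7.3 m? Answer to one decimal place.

Combined at 3.1 m: 10·log₁₀(10^(81.5/10)+10^(85.3/10)) = 86.81 dB SPL.
Then apply −20·log₁₀(7.3/3.1) = -7.44 dB → 79.4 dB SPL.

79.4 dB SPL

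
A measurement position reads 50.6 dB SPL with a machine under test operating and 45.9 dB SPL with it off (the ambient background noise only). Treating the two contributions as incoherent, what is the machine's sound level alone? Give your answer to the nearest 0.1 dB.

48.8 dB SPL

Background correction is a power subtraction:
L_src = 10·log₁₀(10^(50.6/10) − 10^(45.9/10)) = 10·log₁₀(75910) = 48.8 dB SPL.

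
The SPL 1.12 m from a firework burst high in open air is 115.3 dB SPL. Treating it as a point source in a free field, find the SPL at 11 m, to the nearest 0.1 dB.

For a point source in a free field, ΔL = −20·log₁₀(d₂/d₁).
ΔL = −20·log₁₀(11/1.12) = -19.84 dB, so L₂ = 115.3 + (-19.84) = 95.5 dB SPL.

95.5 dB SPL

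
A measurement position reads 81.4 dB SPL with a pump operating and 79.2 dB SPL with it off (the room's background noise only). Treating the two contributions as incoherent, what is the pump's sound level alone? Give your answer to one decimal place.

Remove the background by subtracting linear intensities:
L_src = 10·log₁₀(10^(81.4/10) − 10^(79.2/10)) = 10·log₁₀(54860000) = 77.4 dB SPL.

77.4 dB SPL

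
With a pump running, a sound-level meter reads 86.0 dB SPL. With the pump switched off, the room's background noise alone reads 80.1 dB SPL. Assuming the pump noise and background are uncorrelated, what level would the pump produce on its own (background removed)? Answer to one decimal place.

84.7 dB SPL

Remove the background by subtracting linear intensities:
L_src = 10·log₁₀(10^(86.0/10) − 10^(80.1/10)) = 10·log₁₀(295800000) = 84.7 dB SPL.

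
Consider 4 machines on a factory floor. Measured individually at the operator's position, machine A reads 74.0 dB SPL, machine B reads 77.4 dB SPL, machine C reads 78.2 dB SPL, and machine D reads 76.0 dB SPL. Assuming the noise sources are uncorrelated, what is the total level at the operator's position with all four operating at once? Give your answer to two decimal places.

Add the sources as powers (linear), then convert back to dB:
L_total = 10·log₁₀(10^(74.0/10) + 10^(77.4/10) + 10^(78.2/10) + 10^(76.0/10)) = 10·log₁₀(186000000) = 82.69 dB SPL.

82.69 dB SPL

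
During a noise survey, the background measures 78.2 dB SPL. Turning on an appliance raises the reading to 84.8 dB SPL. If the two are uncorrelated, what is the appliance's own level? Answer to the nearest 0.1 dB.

83.7 dB SPL

Remove the background by subtracting linear intensities:
L_src = 10·log₁₀(10^(84.8/10) − 10^(78.2/10)) = 10·log₁₀(235900000) = 83.7 dB SPL.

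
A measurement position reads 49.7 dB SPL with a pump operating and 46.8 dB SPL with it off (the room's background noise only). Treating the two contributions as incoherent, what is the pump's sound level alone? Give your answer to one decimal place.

Background correction is a power subtraction:
L_src = 10·log₁₀(10^(49.7/10) − 10^(46.8/10)) = 10·log₁₀(45460) = 46.6 dB SPL.

46.6 dB SPL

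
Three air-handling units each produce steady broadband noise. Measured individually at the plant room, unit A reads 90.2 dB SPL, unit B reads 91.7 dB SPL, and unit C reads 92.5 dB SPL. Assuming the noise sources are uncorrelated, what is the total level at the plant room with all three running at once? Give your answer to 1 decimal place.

Incoherent sources sum as intensities:
L_total = 10·log₁₀(10^(90.2/10) + 10^(91.7/10) + 10^(92.5/10)) = 10·log₁₀(4305000000) = 96.3 dB SPL.

96.3 dB SPL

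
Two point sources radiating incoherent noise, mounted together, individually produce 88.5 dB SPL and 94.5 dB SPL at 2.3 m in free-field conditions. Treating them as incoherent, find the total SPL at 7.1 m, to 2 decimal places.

Combined at 2.3 m: 10·log₁₀(10^(88.5/10)+10^(94.5/10)) = 95.473 dB SPL.
Then apply −20·log₁₀(7.1/2.3) = -9.791 dB → 85.68 dB SPL.

85.68 dB SPL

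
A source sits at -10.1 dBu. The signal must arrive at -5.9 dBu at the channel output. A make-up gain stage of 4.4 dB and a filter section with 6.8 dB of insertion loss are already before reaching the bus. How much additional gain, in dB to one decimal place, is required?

6.6 dB

The required make-up gain is the shortfall in the dB sum.
G = -5.9 − (-10.1) − 4.4 + 6.8 = 6.6 dB.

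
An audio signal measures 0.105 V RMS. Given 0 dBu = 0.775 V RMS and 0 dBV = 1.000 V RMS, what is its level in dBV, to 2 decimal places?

-19.58 dBV

dBV = 20·log₁₀(V / 1.000 V).
20·log₁₀(0.105/1.000) = -19.58 dBV.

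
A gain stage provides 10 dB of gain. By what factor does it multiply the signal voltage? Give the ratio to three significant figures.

Voltage ratio = 10^(dB/20).
10^(10/20) = 10^(0.5000) = 3.16.

3.16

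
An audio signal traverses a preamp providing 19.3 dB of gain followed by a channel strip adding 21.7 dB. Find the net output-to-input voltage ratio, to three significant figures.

112

Net gain = 19.3 + 21.7 = 41.0 dB.
Voltage ratio = 10^(41.0/20) = 112.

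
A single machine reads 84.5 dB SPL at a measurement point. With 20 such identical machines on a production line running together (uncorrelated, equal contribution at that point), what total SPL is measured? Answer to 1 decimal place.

97.5 dB SPL

20 equal incoherent sources raise the level by 10·log₁₀(20) = 13.01 dB.
L_total = 84.5 + 13.01 = 97.5 dB SPL.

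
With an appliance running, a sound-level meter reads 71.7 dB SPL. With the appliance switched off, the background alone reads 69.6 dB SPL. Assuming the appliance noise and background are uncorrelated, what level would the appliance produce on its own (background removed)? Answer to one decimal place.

Subtract intensities: L_src = 10·log₁₀(10^(L_total/10) − 10^(L_bg/10)).
L_src = 10·log₁₀(10^(71.7/10) − 10^(69.6/10)) = 10·log₁₀(5671000) = 67.5 dB SPL.

67.5 dB SPL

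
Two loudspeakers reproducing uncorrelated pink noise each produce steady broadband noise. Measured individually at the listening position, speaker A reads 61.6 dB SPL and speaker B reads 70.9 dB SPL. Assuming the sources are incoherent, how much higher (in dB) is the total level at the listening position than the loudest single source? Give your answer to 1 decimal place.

0.5 dB

Add the sources as powers (linear), then convert back to dB:
L_total = 10·log₁₀(10^(61.6/10) + 10^(70.9/10)) = 71.38 dB SPL.
Excess over the loudest (70.9 dB): 71.38 − 70.9 = 0.5 dB.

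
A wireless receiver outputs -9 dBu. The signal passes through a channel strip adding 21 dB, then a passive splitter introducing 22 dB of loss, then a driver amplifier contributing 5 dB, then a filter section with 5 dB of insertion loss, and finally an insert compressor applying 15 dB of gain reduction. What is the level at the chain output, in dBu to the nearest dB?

Gain stages sum in dB:
-9 + 21 − 22 + 5 − 5 − 15 = -25 dBu.

-25 dBu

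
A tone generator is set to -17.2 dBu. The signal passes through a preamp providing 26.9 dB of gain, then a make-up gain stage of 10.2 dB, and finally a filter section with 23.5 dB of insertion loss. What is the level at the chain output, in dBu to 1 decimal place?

Gain stages sum in dB:
-17.2 + 26.9 + 10.2 − 23.5 = -3.6 dBu.

-3.6 dBu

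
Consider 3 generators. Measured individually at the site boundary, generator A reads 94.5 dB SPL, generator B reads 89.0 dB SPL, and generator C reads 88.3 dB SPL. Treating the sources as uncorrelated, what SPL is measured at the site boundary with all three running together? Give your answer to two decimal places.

Add the sources as powers (linear), then convert back to dB:
L_total = 10·log₁₀(10^(94.5/10) + 10^(89.0/10) + 10^(88.3/10)) = 10·log₁₀(4289000000) = 96.32 dB SPL.

96.32 dB SPL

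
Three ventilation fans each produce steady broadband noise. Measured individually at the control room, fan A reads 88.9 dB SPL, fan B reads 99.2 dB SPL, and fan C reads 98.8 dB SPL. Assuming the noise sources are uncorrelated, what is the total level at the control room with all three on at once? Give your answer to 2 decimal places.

102.22 dB SPL

Uncorrelated sources add in intensity (power), not in dB.
L_total = 10·log₁₀(10^(88.9/10) + 10^(99.2/10) + 10^(98.8/10)) = 10·log₁₀(16680000000) = 102.22 dB SPL.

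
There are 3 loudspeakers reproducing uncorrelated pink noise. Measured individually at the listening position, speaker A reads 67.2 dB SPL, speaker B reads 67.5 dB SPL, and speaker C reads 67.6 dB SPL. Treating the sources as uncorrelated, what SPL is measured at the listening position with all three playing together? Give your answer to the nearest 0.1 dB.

72.2 dB SPL

Uncorrelated sources add in intensity (power), not in dB.
L_total = 10·log₁₀(10^(67.2/10) + 10^(67.5/10) + 10^(67.6/10)) = 10·log₁₀(16630000) = 72.2 dB SPL.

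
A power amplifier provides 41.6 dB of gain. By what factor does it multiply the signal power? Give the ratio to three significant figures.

Power ratio = 10^(dB/10).
10^(41.6/10) = 10^(4.160) = 14500.

14500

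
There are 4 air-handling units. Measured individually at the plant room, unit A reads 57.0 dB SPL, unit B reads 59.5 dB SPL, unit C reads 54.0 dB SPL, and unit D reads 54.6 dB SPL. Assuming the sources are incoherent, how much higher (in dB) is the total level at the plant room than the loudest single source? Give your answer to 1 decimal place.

3.4 dB

Add the sources as powers (linear), then convert back to dB:
L_total = 10·log₁₀(10^(57.0/10) + 10^(59.5/10) + 10^(54.0/10) + 10^(54.6/10)) = 62.86 dB SPL.
Excess over the loudest (59.5 dB): 62.86 − 59.5 = 3.4 dB.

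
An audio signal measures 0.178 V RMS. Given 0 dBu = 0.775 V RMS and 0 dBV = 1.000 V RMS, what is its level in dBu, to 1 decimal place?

-12.8 dBu

dBu = 20·log₁₀(V / 0.775 V).
20·log₁₀(0.178/0.775) = -12.8 dBu.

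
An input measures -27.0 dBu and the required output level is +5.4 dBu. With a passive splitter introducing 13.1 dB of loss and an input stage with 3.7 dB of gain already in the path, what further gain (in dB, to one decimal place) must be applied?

The required make-up gain is the shortfall in the dB sum.
G = +5.4 − (-27.0) + 13.1 − 3.7 = 41.8 dB.

41.8 dB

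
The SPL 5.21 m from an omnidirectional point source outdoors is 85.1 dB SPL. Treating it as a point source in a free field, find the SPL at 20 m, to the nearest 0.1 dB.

73.4 dB SPL

For a point source in a free field, ΔL = −20·log₁₀(d₂/d₁).
ΔL = −20·log₁₀(20/5.21) = -11.68 dB, so L₂ = 85.1 + (-11.68) = 73.4 dB SPL.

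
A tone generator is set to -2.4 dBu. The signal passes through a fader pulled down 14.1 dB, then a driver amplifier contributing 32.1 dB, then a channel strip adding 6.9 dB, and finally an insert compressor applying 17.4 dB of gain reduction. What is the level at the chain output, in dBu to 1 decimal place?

In dB, series stages simply add:
-2.4 − 14.1 + 32.1 + 6.9 − 17.4 = +5.1 dBu.

+5.1 dBu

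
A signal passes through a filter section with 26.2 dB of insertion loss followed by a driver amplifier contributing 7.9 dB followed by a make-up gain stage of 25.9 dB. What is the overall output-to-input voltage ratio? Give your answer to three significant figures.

2.40

Net gain = (−26.2) + 7.9 + 25.9 = 7.6 dB.
Voltage ratio = 10^(7.6/20) = 2.40.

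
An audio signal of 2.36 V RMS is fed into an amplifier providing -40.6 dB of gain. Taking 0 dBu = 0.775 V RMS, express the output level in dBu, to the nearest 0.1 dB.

Input level: 20·log₁₀(2.36/0.775) = 9.67 dBu.
Output: 9.67 − 40.6 = -30.9 dBu.

-30.9 dBu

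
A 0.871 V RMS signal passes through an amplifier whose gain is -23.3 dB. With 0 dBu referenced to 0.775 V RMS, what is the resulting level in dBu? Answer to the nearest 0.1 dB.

Input level: 20·log₁₀(0.871/0.775) = 1.01 dBu.
Output: 1.01 − 23.3 = -22.3 dBu.

-22.3 dBu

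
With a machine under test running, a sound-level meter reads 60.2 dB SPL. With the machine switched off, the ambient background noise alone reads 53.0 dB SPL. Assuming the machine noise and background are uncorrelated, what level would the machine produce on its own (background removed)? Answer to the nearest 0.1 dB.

59.3 dB SPL

Background correction is a power subtraction:
L_src = 10·log₁₀(10^(60.2/10) − 10^(53.0/10)) = 10·log₁₀(847600) = 59.3 dB SPL.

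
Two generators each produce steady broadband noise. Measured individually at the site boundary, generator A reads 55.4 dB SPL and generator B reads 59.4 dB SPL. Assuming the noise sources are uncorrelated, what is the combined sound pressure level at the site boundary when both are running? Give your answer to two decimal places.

60.86 dB SPL

Uncorrelated sources add in intensity (power), not in dB.
L_total = 10·log₁₀(10^(55.4/10) + 10^(59.4/10)) = 10·log₁₀(1218000) = 60.86 dB SPL.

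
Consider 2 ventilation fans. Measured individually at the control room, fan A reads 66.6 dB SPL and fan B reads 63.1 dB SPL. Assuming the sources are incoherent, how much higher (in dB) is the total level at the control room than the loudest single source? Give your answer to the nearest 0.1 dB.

Uncorrelated sources add in intensity (power), not in dB.
L_total = 10·log₁₀(10^(66.6/10) + 10^(63.1/10)) = 68.20 dB SPL.
Excess over the loudest (66.6 dB): 68.20 − 66.6 = 1.6 dB.

1.6 dB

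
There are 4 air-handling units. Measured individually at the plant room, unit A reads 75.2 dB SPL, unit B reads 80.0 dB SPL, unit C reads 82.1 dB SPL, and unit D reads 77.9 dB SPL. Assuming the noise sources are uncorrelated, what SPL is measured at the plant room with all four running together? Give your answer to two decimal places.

Add the sources as powers (linear), then convert back to dB:
L_total = 10·log₁₀(10^(75.2/10) + 10^(80.0/10) + 10^(82.1/10) + 10^(77.9/10)) = 10·log₁₀(357000000) = 85.53 dB SPL.

85.53 dB SPL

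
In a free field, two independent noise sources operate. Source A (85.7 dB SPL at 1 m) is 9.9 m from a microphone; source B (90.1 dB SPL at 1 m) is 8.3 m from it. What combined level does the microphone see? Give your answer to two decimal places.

72.71 dB SPL

At the listener: L_A = 85.7 − 20·log₁₀(9.9) = 65.787 dB; L_B = 90.1 − 20·log₁₀(8.3) = 71.718 dB.
Combined: 10·log₁₀(10^(65.787/10)+10^(71.718/10)) = 72.71 dB SPL.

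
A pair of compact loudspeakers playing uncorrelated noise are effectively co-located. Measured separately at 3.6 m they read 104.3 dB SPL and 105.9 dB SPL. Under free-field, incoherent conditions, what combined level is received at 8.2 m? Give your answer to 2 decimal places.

101.03 dB SPL

Combined at 3.6 m: 10·log₁₀(10^(104.3/10)+10^(105.9/10)) = 108.184 dB SPL.
Then apply −20·log₁₀(8.2/3.6) = -7.150 dB → 101.03 dB SPL.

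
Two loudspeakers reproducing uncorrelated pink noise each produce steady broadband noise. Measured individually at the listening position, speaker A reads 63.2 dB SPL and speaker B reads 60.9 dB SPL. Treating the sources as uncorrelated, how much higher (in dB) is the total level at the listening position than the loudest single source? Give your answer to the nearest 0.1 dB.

Incoherent sources sum as intensities:
L_total = 10·log₁₀(10^(63.2/10) + 10^(60.9/10)) = 65.21 dB SPL.
Excess over the loudest (63.2 dB): 65.21 − 63.2 = 2.0 dB.

2.0 dB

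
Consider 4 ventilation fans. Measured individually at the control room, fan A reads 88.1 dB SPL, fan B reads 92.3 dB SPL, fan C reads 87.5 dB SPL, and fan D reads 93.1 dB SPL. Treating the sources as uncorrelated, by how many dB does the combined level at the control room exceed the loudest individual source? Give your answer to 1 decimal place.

Incoherent sources sum as intensities:
L_total = 10·log₁₀(10^(88.1/10) + 10^(92.3/10) + 10^(87.5/10) + 10^(93.1/10)) = 96.94 dB SPL.
Excess over the loudest (93.1 dB): 96.94 − 93.1 = 3.8 dB.

3.8 dB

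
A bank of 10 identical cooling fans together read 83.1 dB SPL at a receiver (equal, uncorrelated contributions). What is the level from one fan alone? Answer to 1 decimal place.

73.1 dB SPL

10 equal incoherent sources add 10·log₁₀(10) = 10.00 dB over one source.
L_one = 83.1 − 10.00 = 73.1 dB SPL.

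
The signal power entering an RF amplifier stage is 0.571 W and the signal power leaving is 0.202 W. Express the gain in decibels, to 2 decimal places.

Power is a power quantity, so gain = 10·log₁₀(P_out/P_in).
10·log₁₀(0.202/0.571) = 10·log₁₀(0.3538) = -4.51 dB.

-4.51 dB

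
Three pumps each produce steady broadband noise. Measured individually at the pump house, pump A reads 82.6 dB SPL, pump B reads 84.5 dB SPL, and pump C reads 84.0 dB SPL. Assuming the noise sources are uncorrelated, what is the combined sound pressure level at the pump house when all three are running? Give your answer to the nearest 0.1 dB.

88.5 dB SPL

Add the sources as powers (linear), then convert back to dB:
L_total = 10·log₁₀(10^(82.6/10) + 10^(84.5/10) + 10^(84.0/10)) = 10·log₁₀(715000000) = 88.5 dB SPL.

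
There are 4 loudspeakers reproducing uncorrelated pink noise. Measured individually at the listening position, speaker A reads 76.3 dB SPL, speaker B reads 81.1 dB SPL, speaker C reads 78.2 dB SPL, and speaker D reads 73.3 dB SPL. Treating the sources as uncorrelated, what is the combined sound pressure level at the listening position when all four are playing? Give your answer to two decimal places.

Add the sources as powers (linear), then convert back to dB:
L_total = 10·log₁₀(10^(76.3/10) + 10^(81.1/10) + 10^(78.2/10) + 10^(73.3/10)) = 10·log₁₀(258900000) = 84.13 dB SPL.

84.13 dB SPL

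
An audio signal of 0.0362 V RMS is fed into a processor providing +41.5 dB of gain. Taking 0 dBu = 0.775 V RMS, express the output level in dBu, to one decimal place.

+14.9 dBu

Input level: 20·log₁₀(0.0362/0.775) = -26.61 dBu.
Output: -26.61 + 41.5 = +14.9 dBu.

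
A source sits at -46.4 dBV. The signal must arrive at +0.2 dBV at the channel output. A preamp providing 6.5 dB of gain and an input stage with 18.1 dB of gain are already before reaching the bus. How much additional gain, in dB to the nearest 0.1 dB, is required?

22.0 dB

The required make-up gain is the shortfall in the dB sum.
G = +0.2 − (-46.4) − 6.5 − 18.1 = 22.0 dB.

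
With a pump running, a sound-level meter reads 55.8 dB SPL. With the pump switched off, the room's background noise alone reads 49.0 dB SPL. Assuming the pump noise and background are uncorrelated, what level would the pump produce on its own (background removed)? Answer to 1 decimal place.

54.8 dB SPL

Subtract intensities: L_src = 10·log₁₀(10^(L_total/10) − 10^(L_bg/10)).
L_src = 10·log₁₀(10^(55.8/10) − 10^(49.0/10)) = 10·log₁₀(300800) = 54.8 dB SPL.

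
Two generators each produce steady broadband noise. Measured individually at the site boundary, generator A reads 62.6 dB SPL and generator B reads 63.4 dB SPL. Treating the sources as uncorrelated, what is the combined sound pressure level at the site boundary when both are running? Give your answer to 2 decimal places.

Incoherent sources sum as intensities:
L_total = 10·log₁₀(10^(62.6/10) + 10^(63.4/10)) = 10·log₁₀(4007000) = 66.03 dB SPL.

66.03 dB SPL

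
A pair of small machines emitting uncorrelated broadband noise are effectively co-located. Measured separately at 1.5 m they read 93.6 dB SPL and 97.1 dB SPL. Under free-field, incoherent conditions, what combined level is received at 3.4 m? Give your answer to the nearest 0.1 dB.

91.6 dB SPL

Combined at 1.5 m: 10·log₁₀(10^(93.6/10)+10^(97.1/10)) = 98.70 dB SPL.
Then apply −20·log₁₀(3.4/1.5) = -7.11 dB → 91.6 dB SPL.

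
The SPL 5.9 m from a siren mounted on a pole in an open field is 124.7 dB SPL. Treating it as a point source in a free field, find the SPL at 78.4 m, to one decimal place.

102.2 dB SPL

For a point source in a free field, ΔL = −20·log₁₀(d₂/d₁).
ΔL = −20·log₁₀(78.4/5.9) = -22.47 dB, so L₂ = 124.7 + (-22.47) = 102.2 dB SPL.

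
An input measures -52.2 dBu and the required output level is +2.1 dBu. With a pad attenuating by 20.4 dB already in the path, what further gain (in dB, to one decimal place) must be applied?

The required make-up gain is the shortfall in the dB sum.
G = +2.1 − (-52.2) + 20.4 = 74.7 dB.

74.7 dB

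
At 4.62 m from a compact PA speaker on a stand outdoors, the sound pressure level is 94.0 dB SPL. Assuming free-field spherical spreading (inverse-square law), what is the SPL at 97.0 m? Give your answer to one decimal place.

67.6 dB SPL

For a point source in a free field, ΔL = −20·log₁₀(d₂/d₁).
ΔL = −20·log₁₀(97.0/4.62) = -26.44 dB, so L₂ = 94.0 + (-26.44) = 67.6 dB SPL.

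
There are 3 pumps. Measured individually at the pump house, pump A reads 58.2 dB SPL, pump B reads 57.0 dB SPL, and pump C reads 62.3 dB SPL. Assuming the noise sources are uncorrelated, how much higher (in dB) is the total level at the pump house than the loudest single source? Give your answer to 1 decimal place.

2.3 dB

Add the sources as powers (linear), then convert back to dB:
L_total = 10·log₁₀(10^(58.2/10) + 10^(57.0/10) + 10^(62.3/10)) = 64.56 dB SPL.
Excess over the loudest (62.3 dB): 64.56 − 62.3 = 2.3 dB.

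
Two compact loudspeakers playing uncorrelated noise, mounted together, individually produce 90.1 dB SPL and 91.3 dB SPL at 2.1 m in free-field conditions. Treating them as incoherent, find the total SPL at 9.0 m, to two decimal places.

Combined at 2.1 m: 10·log₁₀(10^(90.1/10)+10^(91.3/10)) = 93.752 dB SPL.
Then apply −20·log₁₀(9.0/2.1) = -12.640 dB → 81.11 dB SPL.

81.11 dB SPL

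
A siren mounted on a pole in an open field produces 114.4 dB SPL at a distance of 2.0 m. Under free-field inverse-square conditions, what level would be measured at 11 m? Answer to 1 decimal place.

For a point source in a free field, ΔL = −20·log₁₀(d₂/d₁).
ΔL = −20·log₁₀(11/2.0) = -14.81 dB, so L₂ = 114.4 + (-14.81) = 99.6 dB SPL.

99.6 dB SPL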